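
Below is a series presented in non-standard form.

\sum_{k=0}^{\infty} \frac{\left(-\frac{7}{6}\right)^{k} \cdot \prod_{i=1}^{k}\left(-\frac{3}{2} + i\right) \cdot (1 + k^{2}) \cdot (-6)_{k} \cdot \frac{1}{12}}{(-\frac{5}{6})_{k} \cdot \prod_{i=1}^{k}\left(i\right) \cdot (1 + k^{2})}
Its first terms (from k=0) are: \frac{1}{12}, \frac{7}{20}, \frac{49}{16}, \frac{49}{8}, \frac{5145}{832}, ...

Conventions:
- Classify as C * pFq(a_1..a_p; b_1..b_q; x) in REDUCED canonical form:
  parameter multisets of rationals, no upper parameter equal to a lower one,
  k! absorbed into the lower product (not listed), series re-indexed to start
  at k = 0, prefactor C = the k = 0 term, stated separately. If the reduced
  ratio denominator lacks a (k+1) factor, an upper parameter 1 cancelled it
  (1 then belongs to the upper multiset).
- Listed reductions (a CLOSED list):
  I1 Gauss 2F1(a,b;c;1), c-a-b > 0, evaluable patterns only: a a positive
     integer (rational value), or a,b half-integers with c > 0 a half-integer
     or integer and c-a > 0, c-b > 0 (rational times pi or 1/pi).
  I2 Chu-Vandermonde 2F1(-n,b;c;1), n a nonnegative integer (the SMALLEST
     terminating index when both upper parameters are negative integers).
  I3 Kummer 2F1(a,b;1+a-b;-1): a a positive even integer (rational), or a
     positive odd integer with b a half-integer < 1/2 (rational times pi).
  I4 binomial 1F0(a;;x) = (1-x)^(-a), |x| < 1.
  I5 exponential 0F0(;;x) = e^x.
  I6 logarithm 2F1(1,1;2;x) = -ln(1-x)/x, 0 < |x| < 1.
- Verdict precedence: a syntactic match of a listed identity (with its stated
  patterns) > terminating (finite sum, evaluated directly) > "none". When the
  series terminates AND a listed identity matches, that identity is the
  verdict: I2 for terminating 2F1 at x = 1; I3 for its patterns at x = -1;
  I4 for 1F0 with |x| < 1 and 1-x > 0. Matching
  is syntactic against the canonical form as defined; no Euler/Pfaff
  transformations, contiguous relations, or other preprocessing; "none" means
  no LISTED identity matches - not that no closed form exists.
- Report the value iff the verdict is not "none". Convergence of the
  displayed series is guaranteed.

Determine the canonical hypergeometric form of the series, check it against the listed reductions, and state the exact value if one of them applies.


Reduced: x = -\frac{7}{6}, 2F1, upper = {-6, -\frac{1}{2}}, lower = {-\frac{5}{6}}, C = \frac{1}{12}. Verdict: terminating - the sum ends at index 6 because -6 is a negative integer; exact evaluation follows. Exact value: \frac{93255163}{4742400}.

Structural cue: x = -\frac{7}{6} and the running product (C = 1/12, x = -7/6) telescopes to a rising factorial.
Adjacent-term ratio: r(k) = -\frac{7}{6} * (k-6) (k-\frac{1}{2}) / [(k-\frac{5}{6}) (k+1)] - rational in k, leading ratio -\frac{7}{6}; with t_0 = \frac{1}{12}, classification follows.


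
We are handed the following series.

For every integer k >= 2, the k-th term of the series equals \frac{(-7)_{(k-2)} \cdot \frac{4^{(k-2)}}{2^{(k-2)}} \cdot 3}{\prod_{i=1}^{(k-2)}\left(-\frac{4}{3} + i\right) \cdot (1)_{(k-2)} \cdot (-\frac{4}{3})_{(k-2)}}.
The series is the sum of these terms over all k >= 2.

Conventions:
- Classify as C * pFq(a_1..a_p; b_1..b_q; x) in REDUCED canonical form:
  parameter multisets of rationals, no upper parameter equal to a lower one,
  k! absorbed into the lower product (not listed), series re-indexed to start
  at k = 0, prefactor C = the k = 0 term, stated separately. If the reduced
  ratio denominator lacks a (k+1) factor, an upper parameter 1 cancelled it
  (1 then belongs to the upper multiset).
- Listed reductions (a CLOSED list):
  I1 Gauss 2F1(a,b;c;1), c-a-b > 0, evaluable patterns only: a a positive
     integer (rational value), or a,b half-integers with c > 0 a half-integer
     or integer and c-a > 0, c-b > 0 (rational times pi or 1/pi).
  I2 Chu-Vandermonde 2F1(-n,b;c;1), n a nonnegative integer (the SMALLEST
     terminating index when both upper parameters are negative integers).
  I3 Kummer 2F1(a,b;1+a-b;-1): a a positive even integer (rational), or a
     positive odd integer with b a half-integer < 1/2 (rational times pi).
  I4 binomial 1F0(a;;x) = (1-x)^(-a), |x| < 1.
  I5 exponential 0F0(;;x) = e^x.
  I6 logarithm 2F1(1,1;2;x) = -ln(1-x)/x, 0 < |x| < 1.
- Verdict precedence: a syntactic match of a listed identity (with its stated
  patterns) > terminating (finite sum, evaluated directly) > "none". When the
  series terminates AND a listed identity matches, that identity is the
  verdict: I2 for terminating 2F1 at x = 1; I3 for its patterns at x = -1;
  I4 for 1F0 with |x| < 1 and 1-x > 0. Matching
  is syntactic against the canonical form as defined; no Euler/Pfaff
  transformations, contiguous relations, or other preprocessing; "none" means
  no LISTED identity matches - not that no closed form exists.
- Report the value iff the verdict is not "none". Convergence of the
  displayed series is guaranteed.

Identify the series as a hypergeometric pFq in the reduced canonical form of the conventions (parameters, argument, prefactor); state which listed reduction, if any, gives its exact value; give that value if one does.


At argument 2: a 1F2 with upper {-7}, lower {-\frac{4}{3}, -\frac{1}{3}}, scaled by C = 3. Verdict: terminating - no listed pattern fits, but -7 in the upper list cuts the series at k = 7; direct evaluation. Its exact value is \frac{159125523969}{80634400}.

The tell: x = 2 and the two k-th powers (C = 3, x = 2) combine into one argument.
Adjacent-term ratio: r(k) = 2 * (k-7) / [(k-\frac{4}{3}) (k-\frac{1}{3}) (k+1)] ; factor over Q: parameters, x = 2, and C = 3.


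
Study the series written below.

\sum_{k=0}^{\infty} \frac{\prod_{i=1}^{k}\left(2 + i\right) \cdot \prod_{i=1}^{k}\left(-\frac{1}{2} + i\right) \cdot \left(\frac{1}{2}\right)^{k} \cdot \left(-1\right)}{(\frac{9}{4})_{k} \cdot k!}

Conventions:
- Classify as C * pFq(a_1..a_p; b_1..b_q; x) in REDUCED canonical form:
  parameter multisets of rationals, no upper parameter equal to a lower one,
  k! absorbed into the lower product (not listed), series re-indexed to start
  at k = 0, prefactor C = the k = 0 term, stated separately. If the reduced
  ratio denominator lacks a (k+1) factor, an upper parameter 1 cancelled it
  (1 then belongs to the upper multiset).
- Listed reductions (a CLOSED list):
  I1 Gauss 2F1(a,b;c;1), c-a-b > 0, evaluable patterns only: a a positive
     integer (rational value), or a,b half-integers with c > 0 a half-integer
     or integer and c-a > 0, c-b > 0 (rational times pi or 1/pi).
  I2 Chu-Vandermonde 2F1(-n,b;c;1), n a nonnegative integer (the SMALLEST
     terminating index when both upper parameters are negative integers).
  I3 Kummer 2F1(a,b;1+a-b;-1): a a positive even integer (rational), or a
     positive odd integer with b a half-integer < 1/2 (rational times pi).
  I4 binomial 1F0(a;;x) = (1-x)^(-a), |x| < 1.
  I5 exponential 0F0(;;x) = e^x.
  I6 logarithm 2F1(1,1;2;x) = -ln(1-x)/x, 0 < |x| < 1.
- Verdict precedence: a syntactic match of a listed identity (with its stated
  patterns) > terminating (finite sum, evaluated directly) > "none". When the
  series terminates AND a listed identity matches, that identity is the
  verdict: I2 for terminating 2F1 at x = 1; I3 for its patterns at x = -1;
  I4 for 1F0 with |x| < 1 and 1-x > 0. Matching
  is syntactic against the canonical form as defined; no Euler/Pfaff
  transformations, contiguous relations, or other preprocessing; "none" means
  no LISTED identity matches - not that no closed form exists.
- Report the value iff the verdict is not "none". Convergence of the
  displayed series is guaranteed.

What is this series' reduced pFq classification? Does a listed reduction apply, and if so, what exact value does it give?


With C = -1: the canonical form is 2F1(\frac{1}{2}, 3; \frac{9}{4}; \frac{1}{2}). Verdict: none here - no I1-I6 shape fits x = \frac{1}{2} with lower {\frac{9}{4}}.

Structural cue: t_0 = -1 here, and the running product (C = -1, x = 1/2) telescopes to a rising factorial.
Step ratio: r(k) = \frac{1}{2} * (k+\frac{1}{2}) (k+3) / [(k+\frac{9}{4}) (k+1)] - rational in k, leading ratio \frac{1}{2}; with t_0 = -1, classification follows.


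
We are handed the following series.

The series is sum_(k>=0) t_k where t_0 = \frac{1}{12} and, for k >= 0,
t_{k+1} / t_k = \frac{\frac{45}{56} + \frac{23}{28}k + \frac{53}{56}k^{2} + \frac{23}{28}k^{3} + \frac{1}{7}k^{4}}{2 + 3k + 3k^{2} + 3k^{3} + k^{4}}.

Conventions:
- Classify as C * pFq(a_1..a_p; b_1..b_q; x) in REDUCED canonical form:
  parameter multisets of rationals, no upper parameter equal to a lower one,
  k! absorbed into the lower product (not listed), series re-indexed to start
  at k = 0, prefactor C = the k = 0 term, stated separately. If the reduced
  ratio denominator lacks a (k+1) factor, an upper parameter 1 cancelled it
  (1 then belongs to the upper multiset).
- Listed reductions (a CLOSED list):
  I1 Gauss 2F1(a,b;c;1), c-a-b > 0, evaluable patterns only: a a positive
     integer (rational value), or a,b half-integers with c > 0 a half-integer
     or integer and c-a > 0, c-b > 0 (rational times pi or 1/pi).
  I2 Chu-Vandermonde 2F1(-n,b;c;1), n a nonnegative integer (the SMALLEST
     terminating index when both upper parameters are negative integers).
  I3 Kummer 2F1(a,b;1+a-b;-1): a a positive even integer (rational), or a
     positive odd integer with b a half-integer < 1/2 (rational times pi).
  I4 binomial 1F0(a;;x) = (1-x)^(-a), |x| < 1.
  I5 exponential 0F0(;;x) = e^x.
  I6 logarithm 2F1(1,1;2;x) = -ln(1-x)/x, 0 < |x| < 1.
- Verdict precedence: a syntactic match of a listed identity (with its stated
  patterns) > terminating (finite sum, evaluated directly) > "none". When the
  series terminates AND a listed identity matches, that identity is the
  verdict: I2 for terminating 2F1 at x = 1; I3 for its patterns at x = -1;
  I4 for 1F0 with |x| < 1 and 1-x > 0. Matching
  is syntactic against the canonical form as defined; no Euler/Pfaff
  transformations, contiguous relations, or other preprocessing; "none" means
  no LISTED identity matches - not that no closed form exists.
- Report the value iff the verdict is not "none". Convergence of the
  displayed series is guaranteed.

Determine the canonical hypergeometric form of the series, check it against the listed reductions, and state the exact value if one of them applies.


Canonical form: C = \frac{1}{12} times 2F1 with upper {\frac{5}{4}, \frac{9}{2}}, lower {2}, x = \frac{1}{7}. Verdict: none. Every listed pattern misses the 2F1 form at \frac{1}{7}, upper {\frac{5}{4}, \frac{9}{2}}.

Structural cue: from the first term \frac{1}{12}: cancel k^2 + 1 from the displayed ratio first; then C = 1/12.
Consecutive-term ratio: r(k) = \frac{1}{7} * (k+\frac{5}{4}) (k+\frac{9}{2}) / [(k+2) (k+1)] - rational in k. x = \frac{1}{7}; t_0 = \frac{1}{12}; negate the roots.


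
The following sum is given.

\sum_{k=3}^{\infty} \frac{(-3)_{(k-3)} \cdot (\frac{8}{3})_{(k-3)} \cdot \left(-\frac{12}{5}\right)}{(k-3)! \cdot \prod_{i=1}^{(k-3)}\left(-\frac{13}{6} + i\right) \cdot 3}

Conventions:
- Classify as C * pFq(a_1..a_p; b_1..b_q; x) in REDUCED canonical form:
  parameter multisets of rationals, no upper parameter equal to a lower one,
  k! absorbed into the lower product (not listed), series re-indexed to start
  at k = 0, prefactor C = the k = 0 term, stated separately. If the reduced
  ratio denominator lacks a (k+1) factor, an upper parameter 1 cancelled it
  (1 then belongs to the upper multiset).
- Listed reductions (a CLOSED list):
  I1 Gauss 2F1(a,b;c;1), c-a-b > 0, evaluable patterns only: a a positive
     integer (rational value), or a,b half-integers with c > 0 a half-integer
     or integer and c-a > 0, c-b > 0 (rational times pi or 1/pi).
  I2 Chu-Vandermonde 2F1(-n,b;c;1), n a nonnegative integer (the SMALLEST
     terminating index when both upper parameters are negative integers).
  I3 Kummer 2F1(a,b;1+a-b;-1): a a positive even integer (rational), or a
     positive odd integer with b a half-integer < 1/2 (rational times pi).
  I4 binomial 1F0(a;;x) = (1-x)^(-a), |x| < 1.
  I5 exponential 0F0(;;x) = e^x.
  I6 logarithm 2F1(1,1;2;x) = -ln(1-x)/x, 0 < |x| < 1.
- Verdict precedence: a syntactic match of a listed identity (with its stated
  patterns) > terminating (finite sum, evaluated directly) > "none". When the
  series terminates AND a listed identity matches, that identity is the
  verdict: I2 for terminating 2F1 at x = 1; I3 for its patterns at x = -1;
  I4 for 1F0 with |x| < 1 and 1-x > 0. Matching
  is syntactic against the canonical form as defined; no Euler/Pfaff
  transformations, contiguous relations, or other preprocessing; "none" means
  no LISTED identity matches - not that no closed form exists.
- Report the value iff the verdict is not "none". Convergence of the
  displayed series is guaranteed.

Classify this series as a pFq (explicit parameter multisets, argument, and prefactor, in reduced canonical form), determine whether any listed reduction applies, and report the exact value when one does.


Classification (C = -\frac{4}{5}): 2F1 with upper {-3, \frac{8}{3}}, lower {-\frac{7}{6}}, argument x = 1. Verdict: Chu-Vandermonde (I2) fires (terminating 2F1 at x = 1 with n = 3, b = 8/3, c = -\frac{7}{6}). Value: \frac{17204}{175}.

Structural cue: t_0 = -\frac{4}{5} here, and the lower running product (C = -4/5) is a rising factorial.
Step ratio: r(k) = 1 * (k-3) (k+\frac{8}{3}) / [(k-\frac{7}{6}) (k+1)] - rational; roots negated = parameters, x = 1, C = -\frac{4}{5}.


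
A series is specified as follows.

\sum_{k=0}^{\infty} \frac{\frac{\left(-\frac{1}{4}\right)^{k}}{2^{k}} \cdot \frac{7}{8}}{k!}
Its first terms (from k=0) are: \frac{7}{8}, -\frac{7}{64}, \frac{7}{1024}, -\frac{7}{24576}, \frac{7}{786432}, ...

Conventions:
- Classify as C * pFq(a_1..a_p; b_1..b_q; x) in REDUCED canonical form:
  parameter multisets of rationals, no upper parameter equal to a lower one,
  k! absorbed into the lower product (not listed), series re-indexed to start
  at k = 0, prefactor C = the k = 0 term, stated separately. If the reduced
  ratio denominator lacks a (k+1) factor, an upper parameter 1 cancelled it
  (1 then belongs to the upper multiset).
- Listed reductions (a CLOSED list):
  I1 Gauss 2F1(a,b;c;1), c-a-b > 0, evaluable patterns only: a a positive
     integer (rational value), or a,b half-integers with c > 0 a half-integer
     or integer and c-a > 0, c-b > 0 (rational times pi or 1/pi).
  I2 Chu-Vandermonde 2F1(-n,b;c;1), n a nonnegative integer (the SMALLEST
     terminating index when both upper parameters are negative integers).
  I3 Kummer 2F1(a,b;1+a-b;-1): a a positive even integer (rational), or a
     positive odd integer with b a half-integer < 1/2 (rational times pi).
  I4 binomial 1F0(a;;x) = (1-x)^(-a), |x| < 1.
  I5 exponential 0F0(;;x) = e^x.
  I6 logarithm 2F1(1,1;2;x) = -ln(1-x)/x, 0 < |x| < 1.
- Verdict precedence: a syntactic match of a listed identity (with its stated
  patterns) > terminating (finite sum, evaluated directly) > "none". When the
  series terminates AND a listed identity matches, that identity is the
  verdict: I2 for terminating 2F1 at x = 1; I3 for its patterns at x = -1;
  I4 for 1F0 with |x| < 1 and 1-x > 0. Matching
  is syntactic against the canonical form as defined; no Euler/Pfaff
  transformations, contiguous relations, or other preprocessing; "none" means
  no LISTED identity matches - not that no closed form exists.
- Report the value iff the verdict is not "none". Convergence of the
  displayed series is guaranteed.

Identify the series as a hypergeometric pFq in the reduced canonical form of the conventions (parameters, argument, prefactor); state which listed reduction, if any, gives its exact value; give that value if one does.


At argument -\frac{1}{8}: a 0F0 with upper {-}, lower {-}, scaled by C = \frac{7}{8}. Verdict: the exponential series (I5) fires (the 0F0 exponential series at x = -\frac{1}{8}). Its exact value is \frac{7}{8} \cdot e^{-\frac{1}{8}}.

First insight: t_0 being \frac{7}{8}, the two k-th powers (C = 7/8) combine into one argument.
Term ratio: r(k) = -\frac{1}{8} * 1 / [(k+1)] - poly over poly, x = -\frac{1}{8} from leading terms; C = \frac{7}{8} at k = 0.


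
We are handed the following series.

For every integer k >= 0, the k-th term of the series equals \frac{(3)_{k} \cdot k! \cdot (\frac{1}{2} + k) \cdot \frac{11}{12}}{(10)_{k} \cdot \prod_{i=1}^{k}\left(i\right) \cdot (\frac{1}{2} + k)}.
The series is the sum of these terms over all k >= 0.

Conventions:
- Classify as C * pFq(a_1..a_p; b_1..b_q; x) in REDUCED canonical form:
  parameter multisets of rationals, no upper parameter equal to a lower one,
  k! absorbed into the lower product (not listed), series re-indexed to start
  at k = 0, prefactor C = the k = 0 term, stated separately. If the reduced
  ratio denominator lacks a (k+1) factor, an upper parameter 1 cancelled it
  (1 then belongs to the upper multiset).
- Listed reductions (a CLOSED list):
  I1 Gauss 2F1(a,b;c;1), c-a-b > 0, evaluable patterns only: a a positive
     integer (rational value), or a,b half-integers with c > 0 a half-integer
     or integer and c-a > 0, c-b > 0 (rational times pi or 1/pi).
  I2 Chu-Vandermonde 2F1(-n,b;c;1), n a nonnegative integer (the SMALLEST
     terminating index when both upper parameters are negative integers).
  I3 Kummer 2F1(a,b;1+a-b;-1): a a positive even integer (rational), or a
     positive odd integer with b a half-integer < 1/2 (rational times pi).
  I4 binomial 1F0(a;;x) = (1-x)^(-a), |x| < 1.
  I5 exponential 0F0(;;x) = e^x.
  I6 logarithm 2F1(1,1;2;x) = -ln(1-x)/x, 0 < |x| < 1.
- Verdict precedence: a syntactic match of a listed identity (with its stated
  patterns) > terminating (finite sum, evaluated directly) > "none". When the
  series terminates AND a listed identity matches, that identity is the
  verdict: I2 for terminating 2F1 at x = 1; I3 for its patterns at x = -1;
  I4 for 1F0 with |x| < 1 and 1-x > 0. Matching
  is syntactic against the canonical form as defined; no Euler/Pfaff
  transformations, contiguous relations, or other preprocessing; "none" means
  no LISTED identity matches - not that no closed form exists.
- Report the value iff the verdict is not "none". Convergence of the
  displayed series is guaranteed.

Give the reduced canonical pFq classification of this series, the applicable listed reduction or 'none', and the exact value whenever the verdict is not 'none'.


This is \frac{11}{12} * 2F1(1, 3; 10; 1) in reduced canonical form. Verdict: Gauss's theorem (I1) matches (x = 1: the Gamma ratio telescopes since c-a-b = 6 > 0 and a = 1 in Z>0). Value: \frac{11}{8}.

Key observation: t_0 = \frac{11}{12} here, and the factorial ratio (C = 11/12) (k+a-1)!/(a-1)! is a rising factorial (a)_k.
Step ratio: r(k) = 1 * (k+1) (k+3) / [(k+10) (k+1)] - rational in k, leading ratio 1; with t_0 = \frac{11}{12}, classification follows.


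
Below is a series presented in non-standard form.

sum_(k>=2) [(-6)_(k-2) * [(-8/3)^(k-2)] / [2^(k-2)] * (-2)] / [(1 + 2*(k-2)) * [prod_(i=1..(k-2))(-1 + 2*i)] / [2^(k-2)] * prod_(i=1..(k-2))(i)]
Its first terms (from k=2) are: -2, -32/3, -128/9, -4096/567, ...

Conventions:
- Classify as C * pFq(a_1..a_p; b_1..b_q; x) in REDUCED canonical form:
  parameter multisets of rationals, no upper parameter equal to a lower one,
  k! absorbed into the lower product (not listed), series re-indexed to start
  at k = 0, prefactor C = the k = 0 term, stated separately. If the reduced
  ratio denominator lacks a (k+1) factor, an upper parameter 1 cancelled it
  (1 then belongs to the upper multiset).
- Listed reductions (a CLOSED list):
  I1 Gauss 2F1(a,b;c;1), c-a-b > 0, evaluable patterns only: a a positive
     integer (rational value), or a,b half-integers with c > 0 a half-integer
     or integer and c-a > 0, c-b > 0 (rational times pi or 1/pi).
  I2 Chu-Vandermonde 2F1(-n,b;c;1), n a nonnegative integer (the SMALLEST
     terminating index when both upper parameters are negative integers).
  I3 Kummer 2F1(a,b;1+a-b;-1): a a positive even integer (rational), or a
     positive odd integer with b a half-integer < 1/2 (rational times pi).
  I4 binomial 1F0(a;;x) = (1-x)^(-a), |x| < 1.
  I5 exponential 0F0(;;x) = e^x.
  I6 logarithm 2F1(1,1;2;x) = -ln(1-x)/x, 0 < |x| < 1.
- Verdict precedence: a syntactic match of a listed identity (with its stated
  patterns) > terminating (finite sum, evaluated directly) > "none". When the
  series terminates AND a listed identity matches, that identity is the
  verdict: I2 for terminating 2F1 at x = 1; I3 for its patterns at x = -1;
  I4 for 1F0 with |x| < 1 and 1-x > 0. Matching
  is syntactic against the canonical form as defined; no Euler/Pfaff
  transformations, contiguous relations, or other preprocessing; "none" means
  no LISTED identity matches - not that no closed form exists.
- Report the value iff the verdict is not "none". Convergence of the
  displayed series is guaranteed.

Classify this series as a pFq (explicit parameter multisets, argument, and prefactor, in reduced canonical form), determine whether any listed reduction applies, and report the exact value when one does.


Key step: x = (-4/3) and the two k-th powers (C = -2, x = -4/3) combine into one argument.
Adjacent-term ratio: r(k) = (-4/3) * (k-6) / [(k+3/2) (k+1)] ; factor over Q: parameters, x = (-4/3), and C = -2.

This is -2 * 1F1(-6; 3/2; -4/3) in reduced canonical form. Verdict: terminating - no listed pattern fits, but -6 in the upper list cuts the series at k = 6; direct evaluation. Its exact value is -321325642/8955765.


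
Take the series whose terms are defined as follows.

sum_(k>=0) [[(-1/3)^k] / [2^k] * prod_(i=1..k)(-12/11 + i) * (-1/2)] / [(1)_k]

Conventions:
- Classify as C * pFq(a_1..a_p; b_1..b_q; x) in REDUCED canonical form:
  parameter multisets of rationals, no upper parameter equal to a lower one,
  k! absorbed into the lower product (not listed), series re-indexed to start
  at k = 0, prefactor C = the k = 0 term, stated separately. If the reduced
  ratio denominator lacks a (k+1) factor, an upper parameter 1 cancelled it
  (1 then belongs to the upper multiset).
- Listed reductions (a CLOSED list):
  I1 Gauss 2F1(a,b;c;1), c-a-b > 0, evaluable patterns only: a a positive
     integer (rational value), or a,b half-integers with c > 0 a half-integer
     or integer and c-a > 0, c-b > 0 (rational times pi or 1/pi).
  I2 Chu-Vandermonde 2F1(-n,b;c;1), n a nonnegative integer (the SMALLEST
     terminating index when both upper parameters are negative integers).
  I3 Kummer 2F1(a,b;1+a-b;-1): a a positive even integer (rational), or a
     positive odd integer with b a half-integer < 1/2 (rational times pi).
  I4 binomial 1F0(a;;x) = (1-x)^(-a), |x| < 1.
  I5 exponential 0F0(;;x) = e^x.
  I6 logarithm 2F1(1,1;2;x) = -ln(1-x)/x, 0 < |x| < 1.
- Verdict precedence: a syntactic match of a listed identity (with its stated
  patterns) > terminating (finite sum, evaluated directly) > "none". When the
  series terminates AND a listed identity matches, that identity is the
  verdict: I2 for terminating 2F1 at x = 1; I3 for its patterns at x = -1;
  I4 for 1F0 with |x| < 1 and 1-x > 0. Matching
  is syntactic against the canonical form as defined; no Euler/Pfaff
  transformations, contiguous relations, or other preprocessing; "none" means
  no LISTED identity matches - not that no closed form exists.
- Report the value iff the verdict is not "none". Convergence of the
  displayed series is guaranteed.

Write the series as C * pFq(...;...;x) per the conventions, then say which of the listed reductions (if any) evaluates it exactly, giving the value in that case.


At argument -1/6: a 1F0 with upper {-1/11}, lower {-}, scaled by C = -1/2. Verdict at x = -1/6: binomial (I4) matches (the 1F0 binomial series: exponent 1/11, x = -1/6). Value: (-1/2) * (7/6)^(1/11).

First insight: t_0 being -1/2, the running product (C = -1/2, x = -1/6) telescopes to a rising factorial.
Term ratio: r(k) = (-1/6) * (k-1/11) / [(k+1)] - poly over poly, x = (-1/6) from leading terms; C = -1/2 at k = 0.


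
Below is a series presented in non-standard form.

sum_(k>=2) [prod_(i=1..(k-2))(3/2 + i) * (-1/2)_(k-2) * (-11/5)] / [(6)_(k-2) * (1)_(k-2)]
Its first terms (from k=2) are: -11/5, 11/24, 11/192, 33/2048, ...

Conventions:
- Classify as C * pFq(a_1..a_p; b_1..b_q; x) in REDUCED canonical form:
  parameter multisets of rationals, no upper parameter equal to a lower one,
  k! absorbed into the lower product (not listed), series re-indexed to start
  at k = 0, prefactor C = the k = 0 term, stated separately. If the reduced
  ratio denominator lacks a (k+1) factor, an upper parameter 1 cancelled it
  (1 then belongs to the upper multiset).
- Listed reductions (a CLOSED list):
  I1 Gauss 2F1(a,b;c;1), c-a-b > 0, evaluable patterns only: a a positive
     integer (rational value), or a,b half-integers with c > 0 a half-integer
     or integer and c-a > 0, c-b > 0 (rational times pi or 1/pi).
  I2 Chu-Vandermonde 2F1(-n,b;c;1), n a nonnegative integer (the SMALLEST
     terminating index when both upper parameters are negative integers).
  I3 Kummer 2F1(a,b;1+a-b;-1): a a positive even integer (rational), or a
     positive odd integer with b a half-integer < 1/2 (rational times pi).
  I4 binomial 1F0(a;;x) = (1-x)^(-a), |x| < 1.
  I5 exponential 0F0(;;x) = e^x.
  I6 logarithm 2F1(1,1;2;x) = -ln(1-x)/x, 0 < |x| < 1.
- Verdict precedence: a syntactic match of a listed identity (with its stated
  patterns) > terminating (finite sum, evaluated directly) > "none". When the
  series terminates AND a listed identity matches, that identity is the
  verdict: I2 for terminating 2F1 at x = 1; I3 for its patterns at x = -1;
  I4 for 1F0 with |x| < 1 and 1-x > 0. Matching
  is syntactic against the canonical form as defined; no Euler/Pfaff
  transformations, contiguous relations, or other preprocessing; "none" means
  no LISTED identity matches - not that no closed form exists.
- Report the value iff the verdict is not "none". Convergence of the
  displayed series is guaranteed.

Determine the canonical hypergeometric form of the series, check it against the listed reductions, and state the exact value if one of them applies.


With C = -11/5: the canonical form is 2F1(-1/2, 5/2; 6; 1). Verdict: Gauss's theorem I1 (half-integer case) fires (x = 1; upper {-1/2, 5/2} half-integers, c = 6 in the evaluable pattern). Hence: (-8192/1575) / pi.

Key step: t_0 = -11/5 here, and (1)_k (C = -11/5, x = 1) is k! itself.
Step ratio: r(k) = 1 * (k-1/2) (k+5/2) / [(k+6) (k+1)] - rational in k, leading ratio 1; with t_0 = -11/5, classification follows.


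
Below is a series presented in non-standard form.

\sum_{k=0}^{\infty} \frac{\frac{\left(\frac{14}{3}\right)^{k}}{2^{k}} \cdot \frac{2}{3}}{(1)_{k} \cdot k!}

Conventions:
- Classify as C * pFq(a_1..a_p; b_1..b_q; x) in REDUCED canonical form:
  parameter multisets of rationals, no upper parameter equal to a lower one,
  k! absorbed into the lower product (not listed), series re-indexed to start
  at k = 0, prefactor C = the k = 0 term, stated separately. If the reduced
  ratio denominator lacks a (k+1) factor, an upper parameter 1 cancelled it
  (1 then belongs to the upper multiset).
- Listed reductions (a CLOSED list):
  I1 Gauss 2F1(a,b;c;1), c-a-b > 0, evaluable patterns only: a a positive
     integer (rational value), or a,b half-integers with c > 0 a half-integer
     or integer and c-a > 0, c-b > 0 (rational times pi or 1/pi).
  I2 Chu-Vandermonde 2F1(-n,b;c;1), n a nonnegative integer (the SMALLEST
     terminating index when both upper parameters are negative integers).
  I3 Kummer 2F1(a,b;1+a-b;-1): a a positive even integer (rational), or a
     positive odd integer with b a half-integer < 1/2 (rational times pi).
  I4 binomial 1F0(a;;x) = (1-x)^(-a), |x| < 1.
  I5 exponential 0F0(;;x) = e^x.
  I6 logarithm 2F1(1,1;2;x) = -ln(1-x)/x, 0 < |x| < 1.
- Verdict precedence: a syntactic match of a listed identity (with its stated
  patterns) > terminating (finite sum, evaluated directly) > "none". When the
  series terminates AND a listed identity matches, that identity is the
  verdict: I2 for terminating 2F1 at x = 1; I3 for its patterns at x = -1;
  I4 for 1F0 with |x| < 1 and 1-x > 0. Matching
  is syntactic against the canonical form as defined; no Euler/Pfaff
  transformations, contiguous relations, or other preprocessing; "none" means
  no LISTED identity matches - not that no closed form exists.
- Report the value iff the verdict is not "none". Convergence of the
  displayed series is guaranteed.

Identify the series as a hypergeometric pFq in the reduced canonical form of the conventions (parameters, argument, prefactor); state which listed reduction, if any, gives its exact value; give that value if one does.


Key step: t_0 being \frac{2}{3}, the two k-th powers (prefactor 2/3) combine into one argument.
Term ratio: r(k) = \frac{7}{3} * 1 / [(k+1) (k+1)] - poly over poly, x = \frac{7}{3} from leading terms; C = \frac{2}{3} at k = 0.

With C = \frac{2}{3}: the canonical form is 0F1(-; 1; \frac{7}{3}). Verdict: none. No listed pattern accepts 0F1(-; 1; \frac{7}{3}).


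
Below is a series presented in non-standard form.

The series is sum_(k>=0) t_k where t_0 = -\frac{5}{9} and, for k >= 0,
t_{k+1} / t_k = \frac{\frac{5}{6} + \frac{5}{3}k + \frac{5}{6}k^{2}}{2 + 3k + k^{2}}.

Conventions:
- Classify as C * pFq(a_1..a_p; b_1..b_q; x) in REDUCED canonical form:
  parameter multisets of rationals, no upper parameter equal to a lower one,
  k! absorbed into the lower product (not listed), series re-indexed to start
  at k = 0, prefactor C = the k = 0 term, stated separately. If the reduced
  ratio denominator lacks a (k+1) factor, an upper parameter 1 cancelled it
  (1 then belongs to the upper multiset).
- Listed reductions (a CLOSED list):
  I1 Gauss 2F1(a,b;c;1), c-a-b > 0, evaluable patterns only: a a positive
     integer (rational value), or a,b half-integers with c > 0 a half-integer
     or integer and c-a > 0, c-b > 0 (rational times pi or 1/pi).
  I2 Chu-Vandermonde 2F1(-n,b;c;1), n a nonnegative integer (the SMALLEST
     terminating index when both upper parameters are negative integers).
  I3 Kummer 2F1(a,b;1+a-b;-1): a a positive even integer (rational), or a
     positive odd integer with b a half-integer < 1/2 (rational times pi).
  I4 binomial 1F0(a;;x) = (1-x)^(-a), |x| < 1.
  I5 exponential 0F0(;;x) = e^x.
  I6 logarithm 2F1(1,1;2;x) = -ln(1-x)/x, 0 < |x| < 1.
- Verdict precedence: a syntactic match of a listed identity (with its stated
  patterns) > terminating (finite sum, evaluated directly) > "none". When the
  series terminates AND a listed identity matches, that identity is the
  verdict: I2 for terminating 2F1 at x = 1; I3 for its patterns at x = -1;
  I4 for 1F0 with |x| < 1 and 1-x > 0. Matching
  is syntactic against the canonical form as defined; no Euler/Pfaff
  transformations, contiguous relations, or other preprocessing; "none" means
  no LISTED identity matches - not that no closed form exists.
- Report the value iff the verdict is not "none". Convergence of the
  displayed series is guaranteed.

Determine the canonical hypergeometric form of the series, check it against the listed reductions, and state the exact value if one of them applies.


Prefactor -\frac{5}{9}, argument \frac{5}{6}: 2F1 with upper {1, 1} over lower {2}. Verdict (x = \frac{5}{6}): the I6 logarithm reduction applies (the logarithm: parameters (1,1;2), x = \frac{5}{6}). Hence: \frac{2}{3} \cdot \ln\left(\frac{1}{6}\right).

First insight: t_0 = -\frac{5}{9} here, and factor the ratio over Q (prefactor -5/9): negated roots = parameters.
Consecutive-term ratio: r(k) = \frac{5}{6} * (k+1) (k+1) / [(k+2) (k+1)] - rational in k, leading ratio \frac{5}{6}; with t_0 = -\frac{5}{9}, classification follows.


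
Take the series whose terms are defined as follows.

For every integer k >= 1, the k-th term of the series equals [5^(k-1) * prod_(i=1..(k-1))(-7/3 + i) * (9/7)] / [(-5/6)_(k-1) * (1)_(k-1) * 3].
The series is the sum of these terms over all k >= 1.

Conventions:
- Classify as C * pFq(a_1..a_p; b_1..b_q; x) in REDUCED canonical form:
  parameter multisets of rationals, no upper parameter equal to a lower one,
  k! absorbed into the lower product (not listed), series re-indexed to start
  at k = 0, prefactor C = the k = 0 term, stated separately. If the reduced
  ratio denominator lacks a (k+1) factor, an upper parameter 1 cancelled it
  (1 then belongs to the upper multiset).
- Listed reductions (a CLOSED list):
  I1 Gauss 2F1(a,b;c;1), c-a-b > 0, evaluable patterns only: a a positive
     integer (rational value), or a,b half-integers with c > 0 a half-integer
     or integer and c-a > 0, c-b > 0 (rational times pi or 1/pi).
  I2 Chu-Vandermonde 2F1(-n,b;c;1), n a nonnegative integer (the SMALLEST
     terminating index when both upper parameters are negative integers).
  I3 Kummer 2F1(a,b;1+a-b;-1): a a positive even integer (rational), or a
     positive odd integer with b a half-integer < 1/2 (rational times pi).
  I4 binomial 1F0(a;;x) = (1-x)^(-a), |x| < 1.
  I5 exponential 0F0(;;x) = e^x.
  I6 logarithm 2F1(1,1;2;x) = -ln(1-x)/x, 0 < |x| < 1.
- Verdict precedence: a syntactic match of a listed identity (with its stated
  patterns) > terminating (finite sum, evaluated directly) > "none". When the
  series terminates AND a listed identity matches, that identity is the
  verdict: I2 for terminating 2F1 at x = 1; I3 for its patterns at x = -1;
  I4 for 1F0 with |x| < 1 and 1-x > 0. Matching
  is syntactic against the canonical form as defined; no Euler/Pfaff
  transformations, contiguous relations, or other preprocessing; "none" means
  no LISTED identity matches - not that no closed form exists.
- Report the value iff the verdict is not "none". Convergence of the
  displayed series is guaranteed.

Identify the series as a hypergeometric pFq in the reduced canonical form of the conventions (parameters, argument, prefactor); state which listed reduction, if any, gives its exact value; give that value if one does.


Reduced: x = 5, 1F1, upper = {-4/3}, lower = {-5/6}, C = 3/7. Verdict: no listed reduction: x = 5 and upper {-4/3} fail every I1-I6 pattern.

The tell: with t_0 = 3/7, the running product (C = 3/7, x = 5) telescopes to a rising factorial.
Term ratio: r(k) = 5 * (k-4/3) / [(k-5/6) (k+1)] - poly over poly, x = 5 from leading terms; C = 3/7 at k = 0.


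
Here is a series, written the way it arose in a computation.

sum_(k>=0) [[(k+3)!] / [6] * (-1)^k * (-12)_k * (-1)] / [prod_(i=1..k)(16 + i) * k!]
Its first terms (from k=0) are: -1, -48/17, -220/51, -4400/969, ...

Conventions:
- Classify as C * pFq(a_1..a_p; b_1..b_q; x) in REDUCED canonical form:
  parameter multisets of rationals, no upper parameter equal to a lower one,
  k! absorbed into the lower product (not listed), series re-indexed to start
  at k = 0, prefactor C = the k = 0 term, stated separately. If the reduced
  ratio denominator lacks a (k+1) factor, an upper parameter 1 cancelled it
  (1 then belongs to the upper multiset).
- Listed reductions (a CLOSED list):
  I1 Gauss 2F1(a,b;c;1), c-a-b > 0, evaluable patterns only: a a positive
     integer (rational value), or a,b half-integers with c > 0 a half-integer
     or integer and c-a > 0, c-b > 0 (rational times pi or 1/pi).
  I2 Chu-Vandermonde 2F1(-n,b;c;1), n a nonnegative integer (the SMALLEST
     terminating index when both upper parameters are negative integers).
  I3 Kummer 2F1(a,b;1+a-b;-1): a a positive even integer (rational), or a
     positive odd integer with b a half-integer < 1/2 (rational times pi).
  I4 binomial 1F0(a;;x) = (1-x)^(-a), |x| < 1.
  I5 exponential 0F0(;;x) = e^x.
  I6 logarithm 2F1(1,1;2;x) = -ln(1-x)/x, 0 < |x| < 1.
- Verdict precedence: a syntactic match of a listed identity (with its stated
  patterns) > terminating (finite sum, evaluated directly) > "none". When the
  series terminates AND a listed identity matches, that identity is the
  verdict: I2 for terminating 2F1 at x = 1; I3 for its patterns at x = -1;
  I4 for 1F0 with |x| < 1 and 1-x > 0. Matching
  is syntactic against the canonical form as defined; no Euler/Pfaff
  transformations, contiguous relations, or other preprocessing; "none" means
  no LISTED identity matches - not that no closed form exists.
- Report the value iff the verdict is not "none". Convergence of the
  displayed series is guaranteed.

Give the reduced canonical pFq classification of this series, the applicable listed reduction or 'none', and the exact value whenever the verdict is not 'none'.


x = -1 here; the reduced form reads 2F1, upper {-12, 4}, lower {17}, C = -1. Verdict: this is Kummer's theorem (I3) (x = -1; c = 17 equals 1+a-b for upper {-12, 4}: listed pattern). Hence: -20.

Key observation: t_0 = -1 here, and the factorial ratio (C = -1) (k+a-1)!/(a-1)! is a rising factorial (a)_k.
Consecutive-term ratio: r(k) = (-1) * (k-12) (k+4) / [(k+17) (k+1)] - rational; roots negated = parameters, x = (-1), C = -1.


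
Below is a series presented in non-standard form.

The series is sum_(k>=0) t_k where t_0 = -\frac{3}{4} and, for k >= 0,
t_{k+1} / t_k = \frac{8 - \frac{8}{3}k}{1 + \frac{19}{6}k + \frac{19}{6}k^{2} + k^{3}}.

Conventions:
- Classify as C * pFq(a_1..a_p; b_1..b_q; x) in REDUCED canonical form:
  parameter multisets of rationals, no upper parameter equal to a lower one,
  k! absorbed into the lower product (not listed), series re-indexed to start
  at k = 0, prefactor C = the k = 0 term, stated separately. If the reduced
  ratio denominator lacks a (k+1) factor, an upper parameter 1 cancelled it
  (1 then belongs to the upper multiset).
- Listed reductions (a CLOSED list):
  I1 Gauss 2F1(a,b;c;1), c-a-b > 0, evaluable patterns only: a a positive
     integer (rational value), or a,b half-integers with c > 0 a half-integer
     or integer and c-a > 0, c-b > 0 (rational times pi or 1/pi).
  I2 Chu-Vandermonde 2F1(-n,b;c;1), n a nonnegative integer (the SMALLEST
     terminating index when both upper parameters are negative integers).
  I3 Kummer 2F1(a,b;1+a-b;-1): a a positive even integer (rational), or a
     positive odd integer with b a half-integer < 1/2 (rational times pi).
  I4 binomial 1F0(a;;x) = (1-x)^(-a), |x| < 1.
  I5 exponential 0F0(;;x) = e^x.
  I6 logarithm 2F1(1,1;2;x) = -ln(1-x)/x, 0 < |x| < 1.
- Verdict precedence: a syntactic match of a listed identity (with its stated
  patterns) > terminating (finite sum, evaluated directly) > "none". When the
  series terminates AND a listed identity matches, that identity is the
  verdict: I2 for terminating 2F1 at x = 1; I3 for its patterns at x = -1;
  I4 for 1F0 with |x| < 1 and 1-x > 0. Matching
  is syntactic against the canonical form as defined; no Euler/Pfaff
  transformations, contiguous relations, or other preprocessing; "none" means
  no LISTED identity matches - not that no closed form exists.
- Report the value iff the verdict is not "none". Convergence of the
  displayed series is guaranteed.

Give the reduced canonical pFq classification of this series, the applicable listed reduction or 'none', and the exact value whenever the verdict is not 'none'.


Canonical form: C = -\frac{3}{4} times 1F2 with upper {-3}, lower {\frac{2}{3}, \frac{3}{2}}, x = -\frac{8}{3}. Verdict: terminating at k = 3: the factor (-3)_k kills every later term; summing the 4 survivors is exact. Sum: -\frac{7669}{700}.

Structural cue: from the first term -\frac{3}{4}: roots of the ratio polynomials (C = -3/4) are the negated parameters.
Ratio: r(k) = -\frac{8}{3} * (k-3) / [(k+\frac{2}{3}) (k+\frac{3}{2}) (k+1)] - rational in k, leading ratio -\frac{8}{3}; with t_0 = -\frac{3}{4}, classification follows.


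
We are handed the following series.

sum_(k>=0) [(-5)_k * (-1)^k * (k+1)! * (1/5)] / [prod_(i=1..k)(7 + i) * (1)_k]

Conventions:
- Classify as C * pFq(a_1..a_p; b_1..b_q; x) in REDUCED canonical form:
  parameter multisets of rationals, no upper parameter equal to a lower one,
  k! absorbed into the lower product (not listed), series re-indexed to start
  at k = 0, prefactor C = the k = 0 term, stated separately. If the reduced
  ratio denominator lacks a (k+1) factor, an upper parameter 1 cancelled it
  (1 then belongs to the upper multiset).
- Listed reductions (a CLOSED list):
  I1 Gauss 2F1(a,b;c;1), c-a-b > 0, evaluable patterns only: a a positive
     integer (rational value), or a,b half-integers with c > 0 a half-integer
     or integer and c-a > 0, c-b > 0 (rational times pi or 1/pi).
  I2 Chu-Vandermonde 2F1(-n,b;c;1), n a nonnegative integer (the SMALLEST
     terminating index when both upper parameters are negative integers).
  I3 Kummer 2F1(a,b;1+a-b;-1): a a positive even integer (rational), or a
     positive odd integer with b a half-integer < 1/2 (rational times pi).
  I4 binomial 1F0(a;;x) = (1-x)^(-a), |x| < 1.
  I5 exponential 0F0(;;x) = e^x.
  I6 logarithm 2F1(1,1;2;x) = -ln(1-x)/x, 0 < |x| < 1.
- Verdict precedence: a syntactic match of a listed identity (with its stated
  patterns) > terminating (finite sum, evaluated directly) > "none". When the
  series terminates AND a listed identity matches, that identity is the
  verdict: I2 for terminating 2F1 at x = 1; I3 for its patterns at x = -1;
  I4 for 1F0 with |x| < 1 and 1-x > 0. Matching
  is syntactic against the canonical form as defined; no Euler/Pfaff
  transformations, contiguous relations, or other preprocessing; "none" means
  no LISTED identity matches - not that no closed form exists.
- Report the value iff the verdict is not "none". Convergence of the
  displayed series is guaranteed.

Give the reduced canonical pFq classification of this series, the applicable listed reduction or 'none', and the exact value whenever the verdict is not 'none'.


At argument -1: a 2F1 with upper {-5, 2}, lower {8}, scaled by C = 1/5. Verdict: Kummer (I3) applies (x = -1; c = 8 equals 1+a-b for upper {-5, 2}: listed pattern). Hence: 7/10.

Structural cue: x = (-1) and the factorial ratio (C = 1/5) (k+a-1)!/(a-1)! is a rising factorial (a)_k.
Term ratio: r(k) = (-1) * (k-5) (k+2) / [(k+8) (k+1)] - poly over poly, x = (-1) from leading terms; C = 1/5 at k = 0.
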